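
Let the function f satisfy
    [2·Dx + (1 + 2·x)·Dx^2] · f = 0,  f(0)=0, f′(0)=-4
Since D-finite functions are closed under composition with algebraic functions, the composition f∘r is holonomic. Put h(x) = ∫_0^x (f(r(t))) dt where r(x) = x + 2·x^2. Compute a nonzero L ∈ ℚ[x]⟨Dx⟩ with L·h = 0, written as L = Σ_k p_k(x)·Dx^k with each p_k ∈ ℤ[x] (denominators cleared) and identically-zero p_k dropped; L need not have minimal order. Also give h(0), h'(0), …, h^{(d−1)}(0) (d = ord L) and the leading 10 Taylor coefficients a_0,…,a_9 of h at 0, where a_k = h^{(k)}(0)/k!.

f: a_k = 0, -4, 4, -16/3, 8, -64/5, 64/3, -256/7, 64, -1024/9, …
Substitute x→r, Dx→(1/r')Dx; clear ⇒ L₀.
h=∫₀ˣh₀: take L = L₀·Dx.
L = (-2 + 8·x + 16·x^2)·Dx^2 + (1 + 6·x + 12·x^2 + 16·x^3)·Dx^3  (order 3).
h: a_k = 0, 0, -2, -4/3, 8/3, -8/5, -32/15, 128/21, -32/7, -64/9, …
ICs: h(0) = 0, h′(0) = 0, h′′(0) = -4.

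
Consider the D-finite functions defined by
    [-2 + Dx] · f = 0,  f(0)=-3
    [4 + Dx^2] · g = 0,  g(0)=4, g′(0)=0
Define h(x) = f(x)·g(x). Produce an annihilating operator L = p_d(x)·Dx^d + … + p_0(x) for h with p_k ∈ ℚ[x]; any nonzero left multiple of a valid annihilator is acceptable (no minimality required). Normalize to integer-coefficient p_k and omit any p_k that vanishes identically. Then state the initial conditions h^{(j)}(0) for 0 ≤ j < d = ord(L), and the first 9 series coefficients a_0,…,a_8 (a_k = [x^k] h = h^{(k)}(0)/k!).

f: a_k = -3, -6, -6, -4, -2, -4/5, -4/15, -8/105, -2/105, …
g: a_k = 4, 0, -8, 0, 8/3, 0, -16/45, 0, 8/315, …
f·g: L₀ = L_f ⊗_s L_g, ord ≤ 1·2.
L = 8 - 4·Dx + Dx^2  (order 2).
h: a_k = -12, -24, 0, 32, 32, 64/5, 0, -256/105, -128/105, …
ICs: h(0) = -12, h′(0) = -24.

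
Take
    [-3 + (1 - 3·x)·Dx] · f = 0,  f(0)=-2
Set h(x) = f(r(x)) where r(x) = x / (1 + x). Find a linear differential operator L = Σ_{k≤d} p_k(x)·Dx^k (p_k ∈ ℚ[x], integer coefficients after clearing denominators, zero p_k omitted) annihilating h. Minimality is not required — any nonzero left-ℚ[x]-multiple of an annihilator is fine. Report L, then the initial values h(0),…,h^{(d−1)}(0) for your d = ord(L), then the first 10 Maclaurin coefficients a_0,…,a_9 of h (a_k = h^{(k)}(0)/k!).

f: a_k = -2, -6, -18, -54, -162, -486, -1458, -4374, -13122, -39366, …
f∘r: x↦r, Dx↦Dx/r' in L_f ⇒ L₀.
L = 3 + (-1 + x + 2·x^2)·Dx  (order 1).
h: a_k = -2, -6, -12, -24, -48, -96, -192, -384, -768, -1536, …
ICs: h(0) = -2.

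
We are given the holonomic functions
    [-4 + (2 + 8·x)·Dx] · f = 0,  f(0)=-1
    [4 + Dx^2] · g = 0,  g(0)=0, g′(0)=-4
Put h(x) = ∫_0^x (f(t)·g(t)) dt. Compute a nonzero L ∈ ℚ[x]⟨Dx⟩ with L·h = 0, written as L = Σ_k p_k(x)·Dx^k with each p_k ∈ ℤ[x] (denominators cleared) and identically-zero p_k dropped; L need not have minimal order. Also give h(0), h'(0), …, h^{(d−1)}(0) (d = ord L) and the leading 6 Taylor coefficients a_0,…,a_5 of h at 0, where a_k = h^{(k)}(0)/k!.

f: a_k = -1, -2, 2, -4, 10, -28, …
g: a_k = 0, -4, 0, 8/3, 0, -8/15, …
Product ⇒ symmetric product L₀, ord ≤ 2.
h=∫₀ˣh₀: take L = L₀·Dx.
L = (16 + 32·x + 64·x^2)·Dx + (-4 - 16·x)·Dx^2 + (1 + 8·x + 16·x^2)·Dx^3  (order 3).
h: a_k = 0, 0, 2, 8/3, -8/3, 32/15, …
ICs: h(0) = 0, h′(0) = 0, h′′(0) = 4.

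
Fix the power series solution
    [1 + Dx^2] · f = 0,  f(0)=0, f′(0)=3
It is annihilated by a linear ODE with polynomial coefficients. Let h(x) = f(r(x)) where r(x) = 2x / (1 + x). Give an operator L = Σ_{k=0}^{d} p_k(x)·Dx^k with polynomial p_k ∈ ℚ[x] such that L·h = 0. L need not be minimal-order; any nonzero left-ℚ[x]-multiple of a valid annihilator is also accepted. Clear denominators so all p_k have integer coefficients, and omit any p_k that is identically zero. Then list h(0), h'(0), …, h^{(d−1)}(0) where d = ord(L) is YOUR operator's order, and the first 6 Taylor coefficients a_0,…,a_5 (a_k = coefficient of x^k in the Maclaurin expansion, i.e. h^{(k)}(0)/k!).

f: a_k = 0, 3, 0, -1/2, 0, 1/40, …
f∘r: x↦r, Dx↦Dx/r' in L_f ⇒ L₀.
L = 4 + (2 + 6·x + 6·x^2 + 2·x^3)·Dx + (1 + 4·x + 6·x^2 + 4·x^3 + x^4)·Dx^2  (order 2).
h: a_k = 0, 6, -6, 2, 6, -86/5, …
ICs: h(0) = 0, h′(0) = 6.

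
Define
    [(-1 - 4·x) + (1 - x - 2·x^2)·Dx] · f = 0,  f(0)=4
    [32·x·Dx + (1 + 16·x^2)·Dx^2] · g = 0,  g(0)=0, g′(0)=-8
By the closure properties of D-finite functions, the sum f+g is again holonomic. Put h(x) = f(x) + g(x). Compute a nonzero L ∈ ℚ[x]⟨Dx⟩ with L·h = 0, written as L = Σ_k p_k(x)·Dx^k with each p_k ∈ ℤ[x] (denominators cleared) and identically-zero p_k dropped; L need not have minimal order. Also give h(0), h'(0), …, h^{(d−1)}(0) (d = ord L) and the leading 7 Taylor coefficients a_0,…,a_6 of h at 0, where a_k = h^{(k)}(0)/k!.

f: a_k = 4, 4, 12, 20, 44, 84, 172, …
g: a_k = 0, -8, 0, 128/3, 0, -2048/5, 0, …
f+g: L₀ = lclm(L_f,L_g), ord ≤ 1+2.
L = (-96 + 384·x + 6912·x^2 + 15360·x^3 + 40704·x^4 + 12288·x^6)·Dx + (31 + 104·x - 392·x^2 + 736·x^3 + 14912·x^4 + 27904·x^5 + 3072·x^6 + 12288·x^7)·Dx^2 + (-3 - 19·x - 128·x^2 - 152·x^3 - 1128·x^4 + 2496·x^5 + 2560·x^6 + 1024·x^7 + 2048·x^8)·Dx^3  (order 3).
h: a_k = 4, -4, 12, 188/3, 44, -1628/5, 172, …
ICs: h(0) = 4, h′(0) = -4, h′′(0) = 24.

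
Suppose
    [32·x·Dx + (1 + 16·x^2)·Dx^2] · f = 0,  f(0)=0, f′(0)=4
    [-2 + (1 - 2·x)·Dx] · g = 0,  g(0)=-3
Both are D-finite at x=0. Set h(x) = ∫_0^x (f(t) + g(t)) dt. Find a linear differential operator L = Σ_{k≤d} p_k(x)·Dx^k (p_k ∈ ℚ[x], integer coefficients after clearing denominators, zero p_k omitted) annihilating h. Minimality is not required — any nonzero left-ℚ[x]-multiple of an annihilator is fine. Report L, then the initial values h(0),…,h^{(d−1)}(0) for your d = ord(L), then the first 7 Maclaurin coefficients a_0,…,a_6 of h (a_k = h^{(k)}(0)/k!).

f: a_k = 0, 4, 0, -64/3, 0, 1024/5, 0, …
g: a_k = -3, -6, -12, -24, -48, -96, -192, …
L₀ := lclm(L_f,L_g); ord L₀ ≤ 2+1.
∫: right-multiply L₀ by Dx.
L = (32 - 256·x - 1536·x^2)·Dx^2 + (-14 + 32·x + 160·x^2 - 1536·x^3)·Dx^3 + (1 + 6·x + 96·x^3 - 256·x^4)·Dx^4  (order 4).
h: a_k = 0, -3, -1, -4, -34/3, -48/5, 272/15, …
ICs: h(0) = 0, h′(0) = -3, h′′(0) = -2, h′′′(0) = -24.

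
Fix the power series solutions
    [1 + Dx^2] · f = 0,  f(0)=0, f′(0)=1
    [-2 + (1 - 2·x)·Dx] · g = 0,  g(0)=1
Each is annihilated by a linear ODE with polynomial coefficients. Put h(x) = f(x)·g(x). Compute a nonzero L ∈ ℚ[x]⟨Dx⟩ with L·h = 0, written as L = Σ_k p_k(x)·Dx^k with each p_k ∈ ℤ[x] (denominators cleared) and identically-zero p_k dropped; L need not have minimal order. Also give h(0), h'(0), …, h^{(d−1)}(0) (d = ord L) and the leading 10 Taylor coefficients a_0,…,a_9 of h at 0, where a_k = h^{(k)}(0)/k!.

L = (-1 + 2·x) + 4·Dx + (-1 + 2·x)·Dx^2  (order 2).
h: a_k = 0, 1, 2, 23/6, 23/3, 1841/120, 1841/60, 309287/5040, 309287/2520, 12724951/51840, …
ICs: h(0) = 0, h′(0) = 1.

f: a_k = 0, 1, 0, -1/6, 0, 1/120, 0, -1/5040, 0, 1/362880, …
g: a_k = 1, 2, 4, 8, 16, 32, 64, 128, 256, 512, …
L₀ := L_f ⊗_s L_g (sym. prod.), ord ≤ 2.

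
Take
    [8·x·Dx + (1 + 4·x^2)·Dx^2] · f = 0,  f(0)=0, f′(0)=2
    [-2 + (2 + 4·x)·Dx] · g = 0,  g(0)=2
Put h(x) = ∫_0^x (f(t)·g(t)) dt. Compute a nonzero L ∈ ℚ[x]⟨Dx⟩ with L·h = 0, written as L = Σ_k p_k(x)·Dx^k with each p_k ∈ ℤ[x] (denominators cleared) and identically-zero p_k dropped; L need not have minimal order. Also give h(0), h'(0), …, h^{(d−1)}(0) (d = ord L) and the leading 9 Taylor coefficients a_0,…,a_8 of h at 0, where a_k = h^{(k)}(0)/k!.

f: a_k = 0, 2, 0, -8/3, 0, 32/5, 0, -128/7, 0, …
g: a_k = 2, 2, -1, 1, -5/4, 7/4, -21/8, 33/8, -429/64, …
Product ⇒ symmetric product L₀, ord ≤ 2.
h=∫h₀ ⇒ L = L₀·Dx.
L = (3 - 8·x - 4·x^2)·Dx + (-2 + 4·x + 24·x^2 + 16·x^3)·Dx^2 + (1 + 4·x + 8·x^2 + 16·x^3 + 16·x^4)·Dx^3  (order 3).
h: a_k = 0, 0, 2, 4/3, -11/6, -2/3, 389/180, 409/210, -18853/3360, …
ICs: h(0) = 0, h′(0) = 0, h′′(0) = 4.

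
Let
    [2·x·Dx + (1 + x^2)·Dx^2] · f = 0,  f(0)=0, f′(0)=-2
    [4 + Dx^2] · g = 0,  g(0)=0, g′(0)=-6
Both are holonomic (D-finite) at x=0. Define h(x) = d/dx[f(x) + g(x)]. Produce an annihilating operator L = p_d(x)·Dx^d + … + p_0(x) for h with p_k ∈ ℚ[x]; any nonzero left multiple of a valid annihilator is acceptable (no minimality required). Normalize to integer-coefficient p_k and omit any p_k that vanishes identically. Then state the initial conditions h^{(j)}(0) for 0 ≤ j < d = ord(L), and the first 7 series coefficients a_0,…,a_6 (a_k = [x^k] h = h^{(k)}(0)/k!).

f: a_k = 0, -2, 0, 2/3, 0, -2/5, 0, …
g: a_k = 0, -6, 0, 4, 0, -4/5, 0, …
Weyl lclm of L_f,L_g ⇒ L₀ (ord ≤ 4).
Differentiate: ansatz ord ≤ ord L₀ ⇒ L.
L = (-32·x + 80·x^3 + 16·x^5) + (4 + 32·x^2 + 36·x^4 + 8·x^6)·Dx + (-8·x + 20·x^3 + 4·x^5)·Dx^2 + (1 + 8·x^2 + 9·x^4 + 2·x^6)·Dx^3  (order 3).
h: a_k = -8, 0, 14, 0, -6, 0, 38/15, …
ICs: h(0) = -8, h′(0) = 0, h′′(0) = 28.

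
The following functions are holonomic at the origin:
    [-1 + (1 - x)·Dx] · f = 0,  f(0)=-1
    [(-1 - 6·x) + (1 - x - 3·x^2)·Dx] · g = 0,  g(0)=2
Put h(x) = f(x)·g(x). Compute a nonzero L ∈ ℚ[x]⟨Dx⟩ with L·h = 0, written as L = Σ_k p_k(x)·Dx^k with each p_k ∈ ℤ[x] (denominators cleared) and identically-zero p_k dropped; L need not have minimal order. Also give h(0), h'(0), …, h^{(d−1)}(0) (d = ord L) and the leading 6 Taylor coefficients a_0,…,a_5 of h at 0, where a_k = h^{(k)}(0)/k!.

f: a_k = -1, -1, -1, -1, -1, -1, …
g: a_k = 2, 2, 8, 14, 38, 80, …
Sym-product of L_f,L_g gives L₀ (≤ ord 1).
L = (-2 - 4·x + 9·x^2) + (1 - 2·x - 2·x^2 + 3·x^3)·Dx  (order 1).
h: a_k = -2, -4, -12, -26, -64, -144, …
ICs: h(0) = -2.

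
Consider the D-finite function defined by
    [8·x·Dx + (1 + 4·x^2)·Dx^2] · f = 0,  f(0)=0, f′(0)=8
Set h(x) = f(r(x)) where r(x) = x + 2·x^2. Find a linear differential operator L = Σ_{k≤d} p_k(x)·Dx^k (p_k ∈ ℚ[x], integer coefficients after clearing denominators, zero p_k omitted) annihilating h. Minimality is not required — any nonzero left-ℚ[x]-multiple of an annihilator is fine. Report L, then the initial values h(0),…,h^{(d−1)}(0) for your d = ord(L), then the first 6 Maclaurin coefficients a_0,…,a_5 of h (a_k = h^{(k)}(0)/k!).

L = (-4 + 8·x + 64·x^2 + 192·x^3 + 192·x^4)·Dx + (1 + 4·x + 4·x^2 + 32·x^3 + 80·x^4 + 64·x^5)·Dx^2  (order 2).
h: a_k = 0, 8, 16, -32/3, -64, -512/5, …
ICs: h(0) = 0, h′(0) = 8.

f: a_k = 0, 8, 0, -32/3, 0, 128/5, …
f∘r: x↦r, Dx↦Dx/r' in L_f ⇒ L₀.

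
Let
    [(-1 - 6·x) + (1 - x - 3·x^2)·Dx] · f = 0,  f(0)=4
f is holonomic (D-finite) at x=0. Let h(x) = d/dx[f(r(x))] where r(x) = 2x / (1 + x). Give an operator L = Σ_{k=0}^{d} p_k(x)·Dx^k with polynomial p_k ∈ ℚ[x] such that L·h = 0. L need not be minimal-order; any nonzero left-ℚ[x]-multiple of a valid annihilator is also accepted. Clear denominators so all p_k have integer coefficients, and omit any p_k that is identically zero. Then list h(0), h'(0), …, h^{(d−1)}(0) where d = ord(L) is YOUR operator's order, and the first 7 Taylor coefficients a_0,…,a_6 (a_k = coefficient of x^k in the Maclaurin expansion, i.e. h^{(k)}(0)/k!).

L = (14 + 78·x + 546·x^2 + 338·x^3) + (-1 - 14·x + 182·x^3 + 169·x^4)·Dx  (order 1).
h: a_k = 8, 112, 312, 2912, 6760, 56784, 123032, …
ICs: h(0) = 8.

f: a_k = 4, 4, 16, 28, 76, 160, 388, …
Change of var in L_f (x↦r) gives L₀.
h₀' ⇒ L via d/dx closure of L₀.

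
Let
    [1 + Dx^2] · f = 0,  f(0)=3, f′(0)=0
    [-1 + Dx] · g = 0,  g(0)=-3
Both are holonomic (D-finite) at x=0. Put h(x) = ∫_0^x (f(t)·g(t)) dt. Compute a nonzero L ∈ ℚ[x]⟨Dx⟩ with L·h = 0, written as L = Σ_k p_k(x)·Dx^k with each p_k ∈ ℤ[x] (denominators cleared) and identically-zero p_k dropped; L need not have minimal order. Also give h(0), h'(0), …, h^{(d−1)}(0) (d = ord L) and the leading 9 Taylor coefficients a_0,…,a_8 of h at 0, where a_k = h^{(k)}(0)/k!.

L = 2·Dx - 2·Dx^2 + Dx^3  (order 3).
h: a_k = 0, -9, -9/2, 0, 3/4, 3/10, 1/20, 0, -1/560, …
ICs: h(0) = 0, h′(0) = -9, h′′(0) = -9.

f: a_k = 3, 0, -3/2, 0, 1/8, 0, -1/240, 0, 1/13440, …
g: a_k = -3, -3, -3/2, -1/2, -1/8, -1/40, -1/240, -1/1680, -1/13440, …
L₀ := L_f ⊗_s L_g (sym. prod.), ord ≤ 2.
h=∫₀ˣh₀: take L = L₀·Dx.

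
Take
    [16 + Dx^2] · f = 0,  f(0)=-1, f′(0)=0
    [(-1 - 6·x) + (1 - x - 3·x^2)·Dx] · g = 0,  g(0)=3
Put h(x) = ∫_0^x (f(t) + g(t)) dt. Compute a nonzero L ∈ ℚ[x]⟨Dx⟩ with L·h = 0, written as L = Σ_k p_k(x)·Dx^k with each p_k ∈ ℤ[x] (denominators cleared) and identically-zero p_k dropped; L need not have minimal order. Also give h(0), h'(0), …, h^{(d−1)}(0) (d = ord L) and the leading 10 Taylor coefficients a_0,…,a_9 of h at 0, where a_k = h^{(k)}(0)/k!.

L = (-464 - 2816·x - 416·x^2 - 2112·x^3 - 5760·x^4 - 6912·x^5)·Dx + (192 - 304·x - 672·x^2 + 1312·x^3 + 1008·x^4 - 3456·x^5 - 3456·x^6)·Dx^2 + (-29 - 176·x - 26·x^2 - 132·x^3 - 360·x^4 - 432·x^5)·Dx^3 + (12 - 19·x - 42·x^2 + 82·x^3 + 63·x^4 - 216·x^5 - 216·x^6)·Dx^4  (order 4).
h: a_k = 0, 2, 3/2, 20/3, 21/4, 139/15, 20, 13351/315, 651/8, 479548/2835, …
ICs: h(0) = 0, h′(0) = 2, h′′(0) = 3, h′′′(0) = 40.

f: a_k = -1, 0, 8, 0, -32/3, 0, 256/45, 0, -512/315, 0, …
g: a_k = 3, 3, 12, 21, 57, 120, 291, 651, 1524, 3477, …
f+g: L₀ = lclm(L_f,L_g), ord ≤ 2+1.
Integrate: L := L₀·Dx.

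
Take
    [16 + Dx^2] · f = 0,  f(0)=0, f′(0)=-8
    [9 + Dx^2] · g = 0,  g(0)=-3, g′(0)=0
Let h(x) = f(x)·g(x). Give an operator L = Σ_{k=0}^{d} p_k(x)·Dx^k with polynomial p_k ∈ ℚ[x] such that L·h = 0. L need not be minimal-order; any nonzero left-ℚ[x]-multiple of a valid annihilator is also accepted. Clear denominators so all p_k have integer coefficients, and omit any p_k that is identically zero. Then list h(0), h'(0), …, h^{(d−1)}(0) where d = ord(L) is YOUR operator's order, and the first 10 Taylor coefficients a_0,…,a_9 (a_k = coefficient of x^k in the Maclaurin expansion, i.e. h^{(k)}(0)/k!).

f: a_k = 0, -8, 0, 64/3, 0, -256/15, 0, 2048/315, 0, -4096/2835, …
g: a_k = -3, 0, 27/2, 0, -81/8, 0, 243/80, 0, -2187/4480, 0, …
L₀ := L_f ⊗_s L_g (sym. prod.), ord ≤ 4.
L = 49 + 50·Dx^2 + Dx^4  (order 4).
h: a_k = 0, 24, 0, -172, 0, 2101/5, 0, -102943/210, 0, 5044201/15120, …
ICs: h(0) = 0, h′(0) = 24, h′′(0) = 0, h′′′(0) = -1032.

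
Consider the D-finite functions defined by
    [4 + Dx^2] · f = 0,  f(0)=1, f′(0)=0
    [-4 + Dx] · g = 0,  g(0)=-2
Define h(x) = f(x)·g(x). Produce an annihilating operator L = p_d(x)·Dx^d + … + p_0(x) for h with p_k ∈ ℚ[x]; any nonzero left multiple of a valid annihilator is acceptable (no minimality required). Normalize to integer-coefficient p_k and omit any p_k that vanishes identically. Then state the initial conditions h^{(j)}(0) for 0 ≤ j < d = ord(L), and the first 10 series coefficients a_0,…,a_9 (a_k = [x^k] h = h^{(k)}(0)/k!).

f: a_k = 1, 0, -2, 0, 2/3, 0, -4/45, 0, 2/315, 0, …
g: a_k = -2, -8, -16, -64/3, -64/3, -256/15, -512/45, -2048/315, -1024/315, -4096/2835, …
L₀ := L_f ⊗_s L_g (sym. prod.), ord ≤ 2.
L = 20 - 8·Dx + Dx^2  (order 2).
h: a_k = -2, -8, -12, -16/3, 28/3, 304/15, 104/5, 4448/315, 2108/315, 5744/2835, …
ICs: h(0) = -2, h′(0) = -8.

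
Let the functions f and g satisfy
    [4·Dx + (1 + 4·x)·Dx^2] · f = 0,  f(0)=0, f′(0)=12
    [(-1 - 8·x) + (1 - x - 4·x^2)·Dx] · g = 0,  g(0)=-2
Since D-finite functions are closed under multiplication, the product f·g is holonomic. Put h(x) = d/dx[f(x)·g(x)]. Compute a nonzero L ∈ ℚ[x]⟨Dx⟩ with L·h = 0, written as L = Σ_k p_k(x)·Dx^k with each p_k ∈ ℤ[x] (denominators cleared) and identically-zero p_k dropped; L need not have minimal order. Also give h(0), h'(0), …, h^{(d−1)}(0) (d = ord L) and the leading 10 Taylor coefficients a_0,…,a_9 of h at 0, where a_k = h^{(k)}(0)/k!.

f: a_k = 0, 12, -24, 64, -192, 3072/5, -2048, 49152/7, -24576, 262144/3, …
g: a_k = -2, -2, -10, -18, -58, -130, -362, -882, -2330, -5858, …
h₀=f·g: eliminate ⇒ L₀, order ≤ 2·1.
h₀' ⇒ L via d/dx closure of L₀.
L = (152 + 864·x + 2304·x^2) + (1 + 100·x + 960·x^2 + 1792·x^3)·Dx + (-3 - 25·x - 24·x^2 + 176·x^3 + 256·x^4)·Dx^2  (order 2).
h: a_k = -24, 48, -600, 1120, -8744, 104016/5, -123000, 12725824/35, -62873688/35, 128382256/21, …
ICs: h(0) = -24, h′(0) = 48.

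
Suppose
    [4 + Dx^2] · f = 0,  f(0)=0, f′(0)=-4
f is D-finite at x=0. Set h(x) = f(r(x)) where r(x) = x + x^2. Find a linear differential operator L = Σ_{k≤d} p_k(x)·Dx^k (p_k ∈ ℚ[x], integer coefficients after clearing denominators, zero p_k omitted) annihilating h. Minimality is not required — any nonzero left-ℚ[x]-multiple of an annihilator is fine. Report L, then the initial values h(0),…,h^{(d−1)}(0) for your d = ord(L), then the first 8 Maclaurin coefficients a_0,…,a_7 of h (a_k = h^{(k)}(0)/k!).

L = (4 + 24·x + 48·x^2 + 32·x^3) - 2·Dx + (1 + 2·x)·Dx^2  (order 2).
h: a_k = 0, -4, -4, 8/3, 8, 112/15, 0, -1664/315, …
ICs: h(0) = 0, h′(0) = -4.

f: a_k = 0, -4, 0, 8/3, 0, -8/15, 0, 16/315, …
Change of var in L_f (x↦r) gives L₀.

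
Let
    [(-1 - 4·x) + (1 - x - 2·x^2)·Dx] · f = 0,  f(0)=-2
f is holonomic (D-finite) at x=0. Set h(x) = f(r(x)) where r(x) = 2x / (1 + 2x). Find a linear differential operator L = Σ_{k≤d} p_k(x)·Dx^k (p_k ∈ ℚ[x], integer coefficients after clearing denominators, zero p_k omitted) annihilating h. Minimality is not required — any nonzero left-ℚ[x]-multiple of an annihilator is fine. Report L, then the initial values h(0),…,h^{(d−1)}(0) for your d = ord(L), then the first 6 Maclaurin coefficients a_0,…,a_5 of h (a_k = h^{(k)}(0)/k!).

L = (2 + 20·x) + (-1 - 4·x + 4·x^2 + 16·x^3)·Dx  (order 1).
h: a_k = -2, -4, -16, 0, -128, 256, …
ICs: h(0) = -2.

f: a_k = -2, -2, -6, -10, -22, -42, …
Substitute x→r, Dx→(1/r')Dx; clear ⇒ L₀.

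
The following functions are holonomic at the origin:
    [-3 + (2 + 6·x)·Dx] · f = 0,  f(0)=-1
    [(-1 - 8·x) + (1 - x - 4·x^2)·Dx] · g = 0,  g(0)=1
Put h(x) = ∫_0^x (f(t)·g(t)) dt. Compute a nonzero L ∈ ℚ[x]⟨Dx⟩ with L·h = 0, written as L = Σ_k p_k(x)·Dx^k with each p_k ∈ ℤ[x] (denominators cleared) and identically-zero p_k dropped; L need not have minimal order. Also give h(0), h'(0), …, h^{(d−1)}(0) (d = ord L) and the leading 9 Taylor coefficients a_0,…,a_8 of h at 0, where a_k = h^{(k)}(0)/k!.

L = (5 + 19·x + 36·x^2)·Dx + (-2 - 4·x + 14·x^2 + 24·x^3)·Dx^2  (order 2).
h: a_k = 0, -1, -5/4, -43/24, -273/64, -4531/640, -28235/1536, -242623/7168, -1460937/16384, …
ICs: h(0) = 0, h′(0) = -1.

f: a_k = -1, -3/2, 9/8, -27/16, 405/128, -1701/256, 15309/1024, -72171/2048, 2814669/32768, …
g: a_k = 1, 1, 5, 9, 29, 65, 181, 441, 1165, …
f·g: L₀ = L_f ⊗_s L_g, ord ≤ 1·1.
Integrate: L := L₀·Dx.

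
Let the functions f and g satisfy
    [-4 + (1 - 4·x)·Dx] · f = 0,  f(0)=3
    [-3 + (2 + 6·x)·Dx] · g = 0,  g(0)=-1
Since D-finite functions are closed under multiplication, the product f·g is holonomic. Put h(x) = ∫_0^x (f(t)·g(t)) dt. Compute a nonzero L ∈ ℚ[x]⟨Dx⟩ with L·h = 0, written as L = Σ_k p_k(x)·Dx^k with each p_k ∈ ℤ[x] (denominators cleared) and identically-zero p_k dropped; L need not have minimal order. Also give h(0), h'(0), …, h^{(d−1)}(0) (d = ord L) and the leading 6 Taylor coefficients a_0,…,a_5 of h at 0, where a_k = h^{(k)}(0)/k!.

f: a_k = 3, 12, 48, 192, 768, 3072, …
g: a_k = -1, -3/2, 9/8, -27/16, 405/128, -1701/256, …
Sym-product of L_f,L_g gives L₀ (≤ ord 1).
h=∫h₀ ⇒ L = L₀·Dx.
L = (11 + 12·x)·Dx + (-2 + 2·x + 24·x^2)·Dx^2  (order 2).
h: a_k = 0, -3, -33/4, -167/8, -4089/64, -129633/640, …
ICs: h(0) = 0, h′(0) = -3.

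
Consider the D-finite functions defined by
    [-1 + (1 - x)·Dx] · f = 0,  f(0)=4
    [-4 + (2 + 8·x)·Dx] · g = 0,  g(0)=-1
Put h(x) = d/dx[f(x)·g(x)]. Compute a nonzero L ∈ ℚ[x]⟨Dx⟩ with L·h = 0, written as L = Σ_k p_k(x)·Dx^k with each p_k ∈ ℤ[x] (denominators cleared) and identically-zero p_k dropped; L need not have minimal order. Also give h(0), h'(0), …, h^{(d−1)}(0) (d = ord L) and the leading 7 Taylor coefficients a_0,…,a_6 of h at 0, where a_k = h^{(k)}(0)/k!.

f: a_k = 4, 4, 4, 4, 4, 4, 4, …
g: a_k = -1, -2, 2, -4, 10, -28, 84, …
Sym-product of L_f,L_g gives L₀ (≤ ord 1).
Derive L from L₀ (diff closure).
L = (2 + 36·x + 12·x^2) + (-3 - 11·x + 6·x^2 + 8·x^3)·Dx  (order 1).
h: a_k = -12, -8, -60, 80, -460, 1464, -5684, …
ICs: h(0) = -12.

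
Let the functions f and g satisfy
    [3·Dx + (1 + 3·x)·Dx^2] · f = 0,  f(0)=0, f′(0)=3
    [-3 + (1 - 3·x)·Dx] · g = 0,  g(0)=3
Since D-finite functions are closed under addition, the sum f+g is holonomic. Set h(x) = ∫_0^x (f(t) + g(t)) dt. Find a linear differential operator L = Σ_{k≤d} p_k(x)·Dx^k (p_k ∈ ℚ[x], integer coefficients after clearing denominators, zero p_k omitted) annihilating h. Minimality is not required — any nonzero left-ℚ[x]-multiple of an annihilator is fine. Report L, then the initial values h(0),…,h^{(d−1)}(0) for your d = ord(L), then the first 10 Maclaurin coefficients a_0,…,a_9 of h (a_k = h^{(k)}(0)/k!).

L = (-30 - 18·x)·Dx^2 + (-4 - 48·x - 36·x^2)·Dx^3 + (1 + x - 9·x^2 - 9·x^3)·Dx^4  (order 4).
h: a_k = 0, 3, 6, 15/2, 45/2, 891/20, 648/5, 4131/14, 24057/28, 16767/8, …
ICs: h(0) = 0, h′(0) = 3, h′′(0) = 12, h′′′(0) = 45.

f: a_k = 0, 3, -9/2, 9, -81/4, 243/5, -243/2, 2187/7, -6561/8, 2187, …
g: a_k = 3, 9, 27, 81, 243, 729, 2187, 6561, 19683, 59049, …
f+g: L₀ = lclm(L_f,L_g), ord ≤ 2+1.
∫: right-multiply L₀ by Dx.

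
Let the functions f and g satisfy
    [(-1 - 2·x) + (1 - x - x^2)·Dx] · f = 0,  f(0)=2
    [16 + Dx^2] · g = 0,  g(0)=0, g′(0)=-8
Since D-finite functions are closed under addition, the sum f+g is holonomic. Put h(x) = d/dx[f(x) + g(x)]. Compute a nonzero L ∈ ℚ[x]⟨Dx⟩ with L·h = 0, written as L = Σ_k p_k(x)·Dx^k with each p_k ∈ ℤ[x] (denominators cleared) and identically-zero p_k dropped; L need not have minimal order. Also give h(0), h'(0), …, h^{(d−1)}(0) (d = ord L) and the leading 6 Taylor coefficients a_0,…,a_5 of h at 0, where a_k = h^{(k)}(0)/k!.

L = (1472 + 2624·x + 2560·x^2 + 640·x^3 + 2240·x^4 + 2304·x^5 + 768·x^6) + (-272 - 112·x + 1008·x^2 - 160·x^3 - 800·x^4 + 576·x^5 + 896·x^6 + 256·x^7)·Dx + (92 + 164·x + 160·x^2 + 40·x^3 + 140·x^4 + 144·x^5 + 48·x^6)·Dx^2 + (-17 - 7·x + 63·x^2 - 10·x^3 - 50·x^4 + 36·x^5 + 56·x^6 + 16·x^7)·Dx^3  (order 3).
h: a_k = -6, 8, 82, 40, -16/3, 156, …
ICs: h(0) = -6, h′(0) = 8, h′′(0) = 164.

f: a_k = 2, 2, 4, 6, 10, 16, …
g: a_k = 0, -8, 0, 64/3, 0, -256/15, …
Sum ⇒ L₀ = lclm(L_f,L_g) in ℚ(x)⟨Dx⟩.
h=h₀': d/dx-closure on L₀ ⇒ L.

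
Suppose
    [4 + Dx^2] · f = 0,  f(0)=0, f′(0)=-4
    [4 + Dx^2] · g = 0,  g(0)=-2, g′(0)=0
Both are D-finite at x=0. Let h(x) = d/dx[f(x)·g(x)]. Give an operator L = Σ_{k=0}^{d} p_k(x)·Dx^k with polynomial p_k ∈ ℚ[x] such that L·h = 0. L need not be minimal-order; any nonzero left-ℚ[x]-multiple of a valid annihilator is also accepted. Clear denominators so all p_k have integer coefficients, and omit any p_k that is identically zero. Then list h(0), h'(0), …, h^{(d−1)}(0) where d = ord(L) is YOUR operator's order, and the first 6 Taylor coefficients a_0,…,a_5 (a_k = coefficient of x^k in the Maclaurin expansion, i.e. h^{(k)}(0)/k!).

L = 16 + Dx^2  (order 2).
h: a_k = 8, 0, -64, 0, 256/3, 0, …
ICs: h(0) = 8, h′(0) = 0.

f: a_k = 0, -4, 0, 8/3, 0, -8/15, …
g: a_k = -2, 0, 4, 0, -4/3, 0, …
f·g: L₀ = L_f ⊗_s L_g, ord ≤ 2·2.
h=h₀': d/dx-closure on L₀ ⇒ L.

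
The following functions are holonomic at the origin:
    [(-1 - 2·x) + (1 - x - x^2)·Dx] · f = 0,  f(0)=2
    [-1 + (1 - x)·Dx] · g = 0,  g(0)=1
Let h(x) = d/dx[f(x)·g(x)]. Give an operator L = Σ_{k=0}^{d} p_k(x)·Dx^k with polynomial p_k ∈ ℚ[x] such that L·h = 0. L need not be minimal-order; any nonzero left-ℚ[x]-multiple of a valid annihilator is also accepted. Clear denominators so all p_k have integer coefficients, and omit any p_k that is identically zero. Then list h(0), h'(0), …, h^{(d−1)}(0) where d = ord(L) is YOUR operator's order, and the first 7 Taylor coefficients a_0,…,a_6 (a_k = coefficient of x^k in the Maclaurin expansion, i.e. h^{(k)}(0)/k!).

f: a_k = 2, 2, 4, 6, 10, 16, 26, …
g: a_k = 1, 1, 1, 1, 1, 1, 1, …
f·g: L₀ = L_f ⊗_s L_g, ord ≤ 1·1.
h=h₀': d/dx-closure on L₀ ⇒ L.
L = (8 - 6·x - 12·x^2 + 12·x^4) + (-2 + 4·x + 3·x^2 - 8·x^3 + 3·x^5)·Dx  (order 1).
h: a_k = 4, 16, 42, 96, 200, 396, 756, …
ICs: h(0) = 4.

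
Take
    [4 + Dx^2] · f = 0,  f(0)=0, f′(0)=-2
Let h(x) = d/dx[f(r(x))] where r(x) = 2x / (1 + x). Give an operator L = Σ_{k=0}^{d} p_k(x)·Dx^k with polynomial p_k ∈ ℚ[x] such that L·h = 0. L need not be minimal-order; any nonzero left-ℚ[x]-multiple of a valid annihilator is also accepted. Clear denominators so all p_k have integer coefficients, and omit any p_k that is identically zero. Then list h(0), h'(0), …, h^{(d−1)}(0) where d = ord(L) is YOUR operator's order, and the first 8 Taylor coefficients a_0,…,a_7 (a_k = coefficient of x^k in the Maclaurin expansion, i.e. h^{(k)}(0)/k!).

f: a_k = 0, -2, 0, 4/3, 0, -4/15, 0, 8/315, …
L₀ from L_f via x↦r, Dx↦r'^{-1}Dx.
Differentiate: ansatz ord ≤ ord L₀ ⇒ L.
L = (22 + 12·x + 6·x^2) + (6 + 18·x + 18·x^2 + 6·x^3)·Dx + (1 + 4·x + 6·x^2 + 4·x^3 + x^4)·Dx^2  (order 2).
h: a_k = -4, 8, 20, -112, 772/3, -360, 9844/45, 20128/45, …
ICs: h(0) = -4, h′(0) = 8.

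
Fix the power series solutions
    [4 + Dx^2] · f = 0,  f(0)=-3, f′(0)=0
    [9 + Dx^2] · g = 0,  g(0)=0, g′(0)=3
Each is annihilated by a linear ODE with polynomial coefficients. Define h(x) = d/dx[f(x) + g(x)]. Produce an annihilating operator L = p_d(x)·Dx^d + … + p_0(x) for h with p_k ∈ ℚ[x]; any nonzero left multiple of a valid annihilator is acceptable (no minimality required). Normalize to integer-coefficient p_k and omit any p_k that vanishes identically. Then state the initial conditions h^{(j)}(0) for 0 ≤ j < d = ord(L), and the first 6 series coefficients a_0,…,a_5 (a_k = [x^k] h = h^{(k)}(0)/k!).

f: a_k = -3, 0, 6, 0, -2, 0, …
g: a_k = 0, 3, 0, -9/2, 0, 81/40, …
L₀ := lclm(L_f,L_g); ord L₀ ≤ 2+2.
h=h₀': d/dx-closure on L₀ ⇒ L.
L = 36 + 13·Dx^2 + Dx^4  (order 4).
h: a_k = 3, 12, -27/2, -8, 81/8, 8/5, …
ICs: h(0) = 3, h′(0) = 12, h′′(0) = -27, h′′′(0) = -48.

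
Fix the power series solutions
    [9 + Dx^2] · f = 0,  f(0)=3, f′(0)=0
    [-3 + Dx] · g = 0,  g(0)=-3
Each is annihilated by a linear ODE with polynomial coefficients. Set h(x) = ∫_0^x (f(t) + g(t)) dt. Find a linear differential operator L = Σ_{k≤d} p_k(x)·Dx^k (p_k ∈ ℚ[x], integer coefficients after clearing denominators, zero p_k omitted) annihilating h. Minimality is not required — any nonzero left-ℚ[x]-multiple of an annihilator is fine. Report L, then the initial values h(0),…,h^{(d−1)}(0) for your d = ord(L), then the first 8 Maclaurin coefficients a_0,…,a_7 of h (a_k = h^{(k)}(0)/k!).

f: a_k = 3, 0, -27/2, 0, 81/8, 0, -243/80, 0, …
g: a_k = -3, -9, -27/2, -27/2, -81/8, -243/40, -243/80, -729/560, …
f+g: L₀ = lclm(L_f,L_g), ord ≤ 2+1.
∫: right-multiply L₀ by Dx.
L = -27·Dx + 9·Dx^2 - 3·Dx^3 + Dx^4  (order 4).
h: a_k = 0, 0, -9/2, -9, -27/8, 0, -81/80, -243/280, …
ICs: h(0) = 0, h′(0) = 0, h′′(0) = -9, h′′′(0) = -54.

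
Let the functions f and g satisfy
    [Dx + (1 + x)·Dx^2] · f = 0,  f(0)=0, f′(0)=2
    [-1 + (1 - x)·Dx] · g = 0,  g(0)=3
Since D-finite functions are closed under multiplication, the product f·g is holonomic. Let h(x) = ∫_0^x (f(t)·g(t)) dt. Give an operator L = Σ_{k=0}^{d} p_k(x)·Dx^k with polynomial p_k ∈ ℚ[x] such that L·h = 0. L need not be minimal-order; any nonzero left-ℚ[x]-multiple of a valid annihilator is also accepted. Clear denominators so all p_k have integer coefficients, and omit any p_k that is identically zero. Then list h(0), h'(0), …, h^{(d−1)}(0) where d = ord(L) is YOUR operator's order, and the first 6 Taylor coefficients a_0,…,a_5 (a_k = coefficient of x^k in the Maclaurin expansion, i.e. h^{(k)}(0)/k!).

L = Dx + (1 + 3·x)·Dx^2 + (-1 + x^2)·Dx^3  (order 3).
h: a_k = 0, 0, 3, 1, 5/4, 7/10, …
ICs: h(0) = 0, h′(0) = 0, h′′(0) = 6.

f: a_k = 0, 2, -1, 2/3, -1/2, 2/5, …
g: a_k = 3, 3, 3, 3, 3, 3, …
Sym-product of L_f,L_g gives L₀ (≤ ord 2).
Integrate: L := L₀·Dx.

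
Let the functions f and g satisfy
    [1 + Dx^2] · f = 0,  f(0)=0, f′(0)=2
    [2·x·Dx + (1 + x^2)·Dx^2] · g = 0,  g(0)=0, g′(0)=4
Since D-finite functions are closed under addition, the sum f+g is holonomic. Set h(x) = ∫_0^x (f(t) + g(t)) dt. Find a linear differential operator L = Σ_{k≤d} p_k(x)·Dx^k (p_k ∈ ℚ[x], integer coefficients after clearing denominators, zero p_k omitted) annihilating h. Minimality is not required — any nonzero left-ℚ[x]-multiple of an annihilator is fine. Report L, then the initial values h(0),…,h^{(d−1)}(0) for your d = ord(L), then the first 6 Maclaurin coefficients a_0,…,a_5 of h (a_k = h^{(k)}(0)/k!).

L = (-22·x + 28·x^3 + 2·x^5)·Dx^2 + (-1 + 7·x^2 + 9·x^4 + x^6)·Dx^3 + (-22·x + 28·x^3 + 2·x^5)·Dx^4 + (-1 + 7·x^2 + 9·x^4 + x^6)·Dx^5  (order 5).
h: a_k = 0, 0, 3, 0, -5/12, 0, …
ICs: h(0) = 0, h′(0) = 0, h′′(0) = 6, h′′′(0) = 0, h′′′′(0) = -10.

f: a_k = 0, 2, 0, -1/3, 0, 1/60, …
g: a_k = 0, 4, 0, -4/3, 0, 4/5, …
h₀=f+g: left-lcm gives L₀, ord ≤ 4.
h=∫h₀ ⇒ L = L₀·Dx.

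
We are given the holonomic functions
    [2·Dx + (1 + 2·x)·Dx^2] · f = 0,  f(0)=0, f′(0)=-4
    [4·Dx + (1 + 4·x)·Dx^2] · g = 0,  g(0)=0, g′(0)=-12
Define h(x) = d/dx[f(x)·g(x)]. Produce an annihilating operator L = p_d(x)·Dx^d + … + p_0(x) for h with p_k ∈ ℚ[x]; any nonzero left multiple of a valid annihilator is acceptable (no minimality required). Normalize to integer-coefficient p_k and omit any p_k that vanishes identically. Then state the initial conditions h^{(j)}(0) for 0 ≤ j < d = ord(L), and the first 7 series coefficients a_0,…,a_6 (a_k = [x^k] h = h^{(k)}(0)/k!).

f: a_k = 0, -4, 4, -16/3, 8, -64/5, 64/3, …
g: a_k = 0, -12, 24, -64, 192, -3072/5, 2048, …
f·g: L₀ = L_f ⊗_s L_g, ord ≤ 2·2.
h₀' ⇒ L via d/dx closure of L₀.
L = (160 + 768·x + 1024·x^2) + (264 + 2144·x + 5760·x^2 + 5120·x^3)·Dx + (64 + 720·x + 2976·x^2 + 5376·x^3 + 3584·x^4)·Dx^2 + (3 + 44·x + 252·x^2 + 704·x^3 + 960·x^4 + 512·x^5)·Dx^3  (order 3).
h: a_k = 0, 96, -432, 1664, -6240, 117376/5, -446208/5, …
ICs: h(0) = 0, h′(0) = 96, h′′(0) = -864.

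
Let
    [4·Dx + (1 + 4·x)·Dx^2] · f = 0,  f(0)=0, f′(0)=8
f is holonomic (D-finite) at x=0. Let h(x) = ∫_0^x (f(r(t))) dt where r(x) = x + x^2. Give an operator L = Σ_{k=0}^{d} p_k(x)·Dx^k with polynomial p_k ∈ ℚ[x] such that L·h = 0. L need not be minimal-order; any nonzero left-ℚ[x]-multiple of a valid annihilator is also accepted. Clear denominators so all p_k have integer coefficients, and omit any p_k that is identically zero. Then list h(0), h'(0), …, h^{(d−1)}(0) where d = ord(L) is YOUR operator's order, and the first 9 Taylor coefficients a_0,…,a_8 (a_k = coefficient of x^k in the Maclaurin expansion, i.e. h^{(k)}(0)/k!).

L = 2·Dx^2 + (1 + 2·x)·Dx^3  (order 3).
h: a_k = 0, 0, 4, -8/3, 8/3, -16/5, 64/15, -128/21, 64/7, …
ICs: h(0) = 0, h′(0) = 0, h′′(0) = 8.

f: a_k = 0, 8, -16, 128/3, -128, 2048/5, -4096/3, 32768/7, -16384, …
L₀ from L_f via x↦r, Dx↦r'^{-1}Dx.
Integrate: L := L₀·Dx.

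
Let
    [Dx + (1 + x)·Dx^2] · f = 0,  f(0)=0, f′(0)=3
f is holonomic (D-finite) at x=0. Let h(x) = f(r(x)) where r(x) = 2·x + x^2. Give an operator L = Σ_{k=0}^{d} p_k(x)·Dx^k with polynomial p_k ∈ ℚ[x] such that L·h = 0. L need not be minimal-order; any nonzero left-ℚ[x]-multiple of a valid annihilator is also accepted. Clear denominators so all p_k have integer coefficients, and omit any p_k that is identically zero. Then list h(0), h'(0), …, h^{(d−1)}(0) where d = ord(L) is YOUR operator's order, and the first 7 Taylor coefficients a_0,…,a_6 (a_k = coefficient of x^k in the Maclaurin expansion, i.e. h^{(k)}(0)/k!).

f: a_k = 0, 3, -3/2, 1, -3/4, 3/5, -1/2, …
Substitute x→r, Dx→(1/r')Dx; clear ⇒ L₀.
L = Dx + (1 + x)·Dx^2  (order 2).
h: a_k = 0, 6, -3, 2, -3/2, 6/5, -1, …
ICs: h(0) = 0, h′(0) = 6.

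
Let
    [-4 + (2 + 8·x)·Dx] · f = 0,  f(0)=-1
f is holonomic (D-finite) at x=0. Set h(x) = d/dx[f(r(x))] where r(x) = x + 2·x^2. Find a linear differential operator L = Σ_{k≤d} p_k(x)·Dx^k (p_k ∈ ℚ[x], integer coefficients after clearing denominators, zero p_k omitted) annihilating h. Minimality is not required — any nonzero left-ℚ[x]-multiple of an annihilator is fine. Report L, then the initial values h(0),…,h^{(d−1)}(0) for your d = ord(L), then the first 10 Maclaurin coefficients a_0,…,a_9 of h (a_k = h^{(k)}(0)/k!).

f: a_k = -1, -2, 2, -4, 10, -28, 84, -264, 858, -2860, …
Substitute x→r, Dx→(1/r')Dx; clear ⇒ L₀.
Differentiate: ansatz ord ≤ ord L₀ ⇒ L.
L = 2 + (-1 - 8·x - 24·x^2 - 32·x^3)·Dx  (order 1).
h: a_k = -2, -4, 12, -24, 20, 72, -392, 976, -972, -3160, …
ICs: h(0) = -2.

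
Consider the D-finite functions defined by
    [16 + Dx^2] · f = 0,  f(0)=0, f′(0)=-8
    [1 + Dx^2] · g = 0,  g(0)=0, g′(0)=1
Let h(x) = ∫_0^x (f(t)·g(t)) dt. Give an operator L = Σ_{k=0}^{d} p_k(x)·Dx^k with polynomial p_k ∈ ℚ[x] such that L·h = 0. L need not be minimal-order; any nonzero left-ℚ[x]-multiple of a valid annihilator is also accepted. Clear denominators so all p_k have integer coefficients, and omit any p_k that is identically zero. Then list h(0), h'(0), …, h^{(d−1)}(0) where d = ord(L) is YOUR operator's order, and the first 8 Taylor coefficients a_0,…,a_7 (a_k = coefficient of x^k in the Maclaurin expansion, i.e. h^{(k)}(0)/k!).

L = 225·Dx + 34·Dx^3 + Dx^5  (order 5).
h: a_k = 0, 0, 0, -8/3, 0, 68/15, 0, -133/45, …
ICs: h(0) = 0, h′(0) = 0, h′′(0) = 0, h′′′(0) = -16, h′′′′(0) = 0.

f: a_k = 0, -8, 0, 64/3, 0, -256/15, 0, 2048/315, …
g: a_k = 0, 1, 0, -1/6, 0, 1/120, 0, -1/5040, …
Sym-product of L_f,L_g gives L₀ (≤ ord 4).
Integrate: L := L₀·Dx.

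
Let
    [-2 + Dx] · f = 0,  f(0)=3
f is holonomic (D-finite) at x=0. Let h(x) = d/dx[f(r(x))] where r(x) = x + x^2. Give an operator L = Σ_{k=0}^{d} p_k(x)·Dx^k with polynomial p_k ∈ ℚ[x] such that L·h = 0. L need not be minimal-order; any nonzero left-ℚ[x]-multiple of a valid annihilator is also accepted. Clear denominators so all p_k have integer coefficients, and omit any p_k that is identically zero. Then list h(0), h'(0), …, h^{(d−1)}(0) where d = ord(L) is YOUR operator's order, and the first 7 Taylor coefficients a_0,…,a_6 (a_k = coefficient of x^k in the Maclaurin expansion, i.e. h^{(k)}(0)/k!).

L = (4 + 8·x + 8·x^2) + (-1 - 2·x)·Dx  (order 1).
h: a_k = 6, 24, 48, 80, 104, 608/5, 1856/15, …
ICs: h(0) = 6.

f: a_k = 3, 6, 6, 4, 2, 4/5, 4/15, …
f∘r: x↦r, Dx↦Dx/r' in L_f ⇒ L₀.
Derive L from L₀ (diff closure).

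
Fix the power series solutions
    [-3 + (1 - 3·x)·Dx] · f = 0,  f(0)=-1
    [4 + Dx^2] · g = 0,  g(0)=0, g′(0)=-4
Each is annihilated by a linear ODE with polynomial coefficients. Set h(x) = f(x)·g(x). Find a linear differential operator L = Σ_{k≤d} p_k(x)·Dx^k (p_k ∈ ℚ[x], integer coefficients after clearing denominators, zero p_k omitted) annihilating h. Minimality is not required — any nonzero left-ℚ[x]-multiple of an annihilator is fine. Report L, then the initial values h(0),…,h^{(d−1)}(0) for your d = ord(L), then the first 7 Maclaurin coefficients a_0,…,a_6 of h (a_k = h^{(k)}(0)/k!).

L = (-4 + 12·x) + 6·Dx + (-1 + 3·x)·Dx^2  (order 2).
h: a_k = 0, 4, 12, 100/3, 100, 4508/15, 4508/5, …
ICs: h(0) = 0, h′(0) = 4.

f: a_k = -1, -3, -9, -27, -81, -243, -729, …
g: a_k = 0, -4, 0, 8/3, 0, -8/15, 0, …
f·g: L₀ = L_f ⊗_s L_g, ord ≤ 1·2.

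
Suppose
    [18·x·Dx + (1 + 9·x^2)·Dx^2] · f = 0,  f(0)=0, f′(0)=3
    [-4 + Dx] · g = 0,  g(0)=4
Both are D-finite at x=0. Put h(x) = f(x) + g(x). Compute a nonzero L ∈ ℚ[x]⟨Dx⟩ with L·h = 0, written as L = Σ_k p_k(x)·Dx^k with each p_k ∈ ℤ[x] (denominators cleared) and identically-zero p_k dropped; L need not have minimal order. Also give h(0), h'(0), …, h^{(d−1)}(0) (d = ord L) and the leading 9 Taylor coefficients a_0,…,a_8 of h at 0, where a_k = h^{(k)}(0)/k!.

f: a_k = 0, 3, 0, -9, 0, 243/5, 0, -2187/7, 0, …
g: a_k = 4, 16, 32, 128/3, 128/3, 512/15, 1024/45, 4096/315, 2048/315, …
h₀=f+g: left-lcm gives L₀, ord ≤ 3.
L = (36 - 144·x - 972·x^2 - 1296·x^3)·Dx + (-17 + 99·x^2 - 648·x^4)·Dx^2 + (2 + 9·x + 36·x^2 + 81·x^3 + 162·x^4)·Dx^3  (order 3).
h: a_k = 4, 19, 32, 101/3, 128/3, 1241/15, 1024/45, -94319/315, 2048/315, …
ICs: h(0) = 4, h′(0) = 19, h′′(0) = 64.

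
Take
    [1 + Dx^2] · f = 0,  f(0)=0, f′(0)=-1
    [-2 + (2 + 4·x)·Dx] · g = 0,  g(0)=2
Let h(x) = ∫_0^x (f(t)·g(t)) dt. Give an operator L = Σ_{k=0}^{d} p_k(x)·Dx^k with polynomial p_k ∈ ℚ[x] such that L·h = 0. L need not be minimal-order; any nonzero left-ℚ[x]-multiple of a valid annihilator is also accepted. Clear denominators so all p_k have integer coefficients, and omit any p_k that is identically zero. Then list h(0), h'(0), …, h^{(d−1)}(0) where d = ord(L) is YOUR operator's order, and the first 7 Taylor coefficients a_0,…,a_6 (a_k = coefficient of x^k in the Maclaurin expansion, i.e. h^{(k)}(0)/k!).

f: a_k = 0, -1, 0, 1/6, 0, -1/120, 0, …
g: a_k = 2, 2, -1, 1, -5/4, 7/4, -21/8, …
Product ⇒ symmetric product L₀, ord ≤ 2.
h=∫₀ˣh₀: take L = L₀·Dx.
L = (4 + 4·x + 4·x^2)·Dx + (-2 - 4·x)·Dx^2 + (1 + 4·x + 4·x^2)·Dx^3  (order 3).
h: a_k = 0, 0, -1, -2/3, 1/3, -2/15, 8/45, …
ICs: h(0) = 0, h′(0) = 0, h′′(0) = -2.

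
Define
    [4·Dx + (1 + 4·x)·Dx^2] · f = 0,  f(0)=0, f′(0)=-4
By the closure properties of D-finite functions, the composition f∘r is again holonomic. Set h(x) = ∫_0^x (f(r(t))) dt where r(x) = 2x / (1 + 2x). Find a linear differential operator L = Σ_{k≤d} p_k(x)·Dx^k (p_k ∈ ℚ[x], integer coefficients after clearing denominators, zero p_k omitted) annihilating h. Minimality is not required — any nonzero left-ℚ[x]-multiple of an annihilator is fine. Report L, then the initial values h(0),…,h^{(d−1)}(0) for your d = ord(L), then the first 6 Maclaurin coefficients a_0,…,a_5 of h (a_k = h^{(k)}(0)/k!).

L = (12 + 40·x)·Dx^2 + (1 + 12·x + 20·x^2)·Dx^3  (order 3).
h: a_k = 0, 0, -4, 16, -248/3, 2496/5, …
ICs: h(0) = 0, h′(0) = 0, h′′(0) = -8.

f: a_k = 0, -4, 8, -64/3, 64, -1024/5, …
Substitute x→r, Dx→(1/r')Dx; clear ⇒ L₀.
h=∫₀ˣh₀: take L = L₀·Dx.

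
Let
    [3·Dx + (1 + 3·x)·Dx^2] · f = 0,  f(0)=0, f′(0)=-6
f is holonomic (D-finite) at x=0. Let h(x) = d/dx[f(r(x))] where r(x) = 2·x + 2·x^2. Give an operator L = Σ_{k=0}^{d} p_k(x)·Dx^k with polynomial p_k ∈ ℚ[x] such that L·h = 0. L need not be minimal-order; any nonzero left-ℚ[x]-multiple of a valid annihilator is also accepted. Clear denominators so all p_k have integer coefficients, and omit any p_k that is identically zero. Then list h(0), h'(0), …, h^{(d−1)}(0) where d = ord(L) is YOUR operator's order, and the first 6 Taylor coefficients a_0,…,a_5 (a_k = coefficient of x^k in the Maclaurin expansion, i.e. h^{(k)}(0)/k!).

L = (4 + 12·x + 12·x^2) + (1 + 8·x + 18·x^2 + 12·x^3)·Dx  (order 1).
h: a_k = -12, 48, -216, 1008, -4752, 22464, …
ICs: h(0) = -12.

f: a_k = 0, -6, 9, -18, 81/2, -486/5, …
f∘r: x↦r, Dx↦Dx/r' in L_f ⇒ L₀.
h₀' ⇒ L via d/dx closure of L₀.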